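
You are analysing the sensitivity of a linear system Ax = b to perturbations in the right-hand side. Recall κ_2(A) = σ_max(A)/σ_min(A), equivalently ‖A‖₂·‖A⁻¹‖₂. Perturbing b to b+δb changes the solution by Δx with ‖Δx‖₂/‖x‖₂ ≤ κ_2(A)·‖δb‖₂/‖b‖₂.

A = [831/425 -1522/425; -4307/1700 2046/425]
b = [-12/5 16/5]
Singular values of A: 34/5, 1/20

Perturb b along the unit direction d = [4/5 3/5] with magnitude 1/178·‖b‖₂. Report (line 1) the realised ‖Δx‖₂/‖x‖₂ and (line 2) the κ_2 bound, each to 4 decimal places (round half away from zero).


0.7640
0.7640

from the listed singular values, σ₁ = 34/5, σ_n = 1/20
condition number: (34/5) ÷ (1/20) = 136.0000
κ_2(A)·‖δb‖/‖b‖ = 0.7640
solve Ax = b  →  x = [-0.2768 0.5190]
2-norm of b is 4.0000; of x, 0.5882
re-solving with b+δb shifts x by Δx of norm 0.4494
dividing the unrounded norms, ‖Δx‖/‖x‖ = 0.7640
realised/bound = 1 exactly: the bound is attained for this b and d


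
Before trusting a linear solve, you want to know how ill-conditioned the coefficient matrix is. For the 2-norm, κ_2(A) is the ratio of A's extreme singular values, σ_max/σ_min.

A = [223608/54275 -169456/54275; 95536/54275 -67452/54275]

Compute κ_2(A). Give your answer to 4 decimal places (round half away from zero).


AᵀA = [69973568/3486125 -52468416/3486125; -52468416/3486125 39366992/3486125]; tr = 21868112/697225, det = 2458624/17430625
solving λ² − 21868112/697225·λ + 2458624/17430625 = 0 gives λ = 784/25, 3136/697225
κ = σ_max/σ_min = (28/5)/(56/835) = 83.5000

83.5000


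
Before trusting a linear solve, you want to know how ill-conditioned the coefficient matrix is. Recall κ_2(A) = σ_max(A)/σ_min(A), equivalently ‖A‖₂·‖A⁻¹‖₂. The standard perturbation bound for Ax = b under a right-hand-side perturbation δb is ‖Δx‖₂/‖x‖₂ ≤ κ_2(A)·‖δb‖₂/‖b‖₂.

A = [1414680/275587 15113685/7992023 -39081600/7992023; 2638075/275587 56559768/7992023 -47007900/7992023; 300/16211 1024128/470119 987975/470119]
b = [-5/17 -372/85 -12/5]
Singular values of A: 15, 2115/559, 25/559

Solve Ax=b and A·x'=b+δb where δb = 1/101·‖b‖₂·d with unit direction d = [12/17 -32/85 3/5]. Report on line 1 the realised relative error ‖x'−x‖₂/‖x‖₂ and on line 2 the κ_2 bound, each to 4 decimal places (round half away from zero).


largest singular value 15, smallest 25/559
κ = σ_max/σ_min = 15/(25/559) = 335.4000
κ_2(A)·‖δb‖/‖b‖ = 3.3208
solve Ax = b  →  x = [-0.1931 -0.7010 -0.4137]
‖b‖₂ = 5.0000 and ‖x‖₂ = 0.8365
δb = ε·‖b‖·d = [0.0349 -0.0186 0.0297]; solving A·Δx = δb gives ‖Δx‖ = 1.1069
dividing the unrounded norms, ‖Δx‖/‖x‖ = 1.3232
so the bound overstates the realised error by a factor of ≈ 2.5096 (computed from the unrounded values)

1.3232
3.3208


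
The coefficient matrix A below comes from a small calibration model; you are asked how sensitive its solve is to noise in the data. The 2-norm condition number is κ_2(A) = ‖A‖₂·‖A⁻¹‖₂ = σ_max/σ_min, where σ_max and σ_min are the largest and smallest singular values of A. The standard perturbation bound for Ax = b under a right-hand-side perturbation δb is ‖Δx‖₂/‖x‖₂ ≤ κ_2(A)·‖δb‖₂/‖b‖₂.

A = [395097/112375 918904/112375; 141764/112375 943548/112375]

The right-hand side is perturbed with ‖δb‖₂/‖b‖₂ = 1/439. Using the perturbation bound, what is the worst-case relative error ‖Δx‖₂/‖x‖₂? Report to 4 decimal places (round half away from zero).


0.0177

M = AᵀA = [41902181/3003125 118149192/3003125; 118149192/3003125 412524944/3003125]. tr(M)=3635417/24025, det(M)=221533456/600625
solving λ² − 3635417/24025·λ + 221533456/600625 = 0 gives λ = 3721/25, 59536/24025
κ = σ_max/σ_min = (61/5)/(244/155) = 7.7500
bound on ‖Δx‖/‖x‖: κ·ε = 7.7500·1/439 = 0.0177


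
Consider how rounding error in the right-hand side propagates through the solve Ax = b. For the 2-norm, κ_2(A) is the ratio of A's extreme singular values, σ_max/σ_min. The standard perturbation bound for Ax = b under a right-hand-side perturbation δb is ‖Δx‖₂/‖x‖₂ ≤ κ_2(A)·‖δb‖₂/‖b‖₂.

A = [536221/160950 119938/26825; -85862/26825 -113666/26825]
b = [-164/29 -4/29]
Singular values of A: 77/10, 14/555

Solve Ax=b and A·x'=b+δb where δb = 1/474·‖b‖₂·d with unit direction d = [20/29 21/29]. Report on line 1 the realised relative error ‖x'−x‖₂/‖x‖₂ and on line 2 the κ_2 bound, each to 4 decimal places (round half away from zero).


from the listed singular values, σ₁ = 77/10, σ_n = 14/555
condition number: (77/10) ÷ (14/555) = 305.2500
worst-case relative error ≤ 305.2500 × 1/474 = 0.6440
solve Ax = b  →  x = [126.5455 -95.5584]
‖b‖₂ = 5.6569 and ‖x‖₂ = 158.5723
δb = ε·‖b‖·d = [0.0082 0.0086]; solving A·Δx = δb gives ‖Δx‖ = 0.4731
relative error = 0.0030
realised/bound (from unrounded values) ≈ 0.0046

0.0030
0.6440


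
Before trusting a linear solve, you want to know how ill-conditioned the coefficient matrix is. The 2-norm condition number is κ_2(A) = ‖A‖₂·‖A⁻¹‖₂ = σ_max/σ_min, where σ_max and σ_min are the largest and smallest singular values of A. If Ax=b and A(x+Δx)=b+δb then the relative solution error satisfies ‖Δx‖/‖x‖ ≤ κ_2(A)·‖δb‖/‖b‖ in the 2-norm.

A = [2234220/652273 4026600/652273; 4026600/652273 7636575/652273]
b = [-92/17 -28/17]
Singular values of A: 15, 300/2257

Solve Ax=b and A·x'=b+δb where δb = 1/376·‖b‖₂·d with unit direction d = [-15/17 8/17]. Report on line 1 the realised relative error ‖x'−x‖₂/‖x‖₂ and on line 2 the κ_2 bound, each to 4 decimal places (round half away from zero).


σ_max = 15, σ_min = 300/2257
κ = σ_max/σ_min = 15/(300/2257) = 112.8500
worst-case relative error ≤ 112.8500 × 1/376 = 0.3001
solve Ax = b  →  x = [-26.6784 13.9263]
2-norm of b is 5.6569; of x, 30.0945
Δx = A⁻¹·δb where δb = 1/376·5.6569·d; ‖Δx‖ = 0.1132
dividing the unrounded norms, ‖Δx‖/‖x‖ = 0.0038
so the bound overstates the realised error by a factor of ≈ 79.8001 (computed from the unrounded values)

0.0038
0.3001


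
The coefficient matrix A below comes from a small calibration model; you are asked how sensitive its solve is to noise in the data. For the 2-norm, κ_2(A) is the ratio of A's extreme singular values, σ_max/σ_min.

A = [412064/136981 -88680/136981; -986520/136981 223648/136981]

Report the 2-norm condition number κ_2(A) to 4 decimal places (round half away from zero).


form AᵀA = [6763422784/111028369 -1521745920/111028369; -1521745920/111028369 342500416/111028369] with trace 4227200/66049 and determinant 4096/66049
char-poly roots: 64 and 64/66049
so κ_2 = √(64 / (64/66049)) = 257.0000

257.0000


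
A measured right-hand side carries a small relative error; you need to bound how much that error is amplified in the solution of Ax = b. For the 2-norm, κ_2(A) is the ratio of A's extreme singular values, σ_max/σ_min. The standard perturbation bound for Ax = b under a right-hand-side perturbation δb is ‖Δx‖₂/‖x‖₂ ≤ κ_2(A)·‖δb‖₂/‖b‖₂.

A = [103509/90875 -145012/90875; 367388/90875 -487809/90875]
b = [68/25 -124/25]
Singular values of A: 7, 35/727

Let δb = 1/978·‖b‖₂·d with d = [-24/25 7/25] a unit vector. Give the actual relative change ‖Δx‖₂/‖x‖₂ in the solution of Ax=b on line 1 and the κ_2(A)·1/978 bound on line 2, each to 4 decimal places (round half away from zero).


from the listed singular values, σ₁ = 7, σ_n = 35/727
κ = σ_max/σ_min = 7/(35/727) = 145.4000
perturbation bound = 145.4000·1/978 = 0.1487
solve Ax = b  →  x = [-66.8114 -49.3943]
‖b‖ = 5.6569, ‖x‖ = 83.0877
with δb = [-0.0056 0.0016], A·Δx = δb → ‖Δx‖ = 0.1201
relative error = 0.0014
tightness: 0.0014 against a bound of 0.1487 (unrounded ratio ≈ 0.0097)

0.0014
0.1487


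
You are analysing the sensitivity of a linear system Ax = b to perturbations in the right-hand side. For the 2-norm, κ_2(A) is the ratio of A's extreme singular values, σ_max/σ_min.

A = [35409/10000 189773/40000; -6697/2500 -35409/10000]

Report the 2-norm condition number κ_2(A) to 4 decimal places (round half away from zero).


320.0000

AᵀA = [78855769/4000000 420552693/16000000; 420552693/16000000 2242981921/64000000]; tr = 140186969/2560000, det = 1874161/64000000
λ_max, λ_min = (140186969/2560000 ± √19651618621061361/6553600000000)/2 = 1369/25, 1369/2560000
κ_2(A) = √(λ_max/λ_min) = √((1369/25) / (1369/2560000)) = 320.0000


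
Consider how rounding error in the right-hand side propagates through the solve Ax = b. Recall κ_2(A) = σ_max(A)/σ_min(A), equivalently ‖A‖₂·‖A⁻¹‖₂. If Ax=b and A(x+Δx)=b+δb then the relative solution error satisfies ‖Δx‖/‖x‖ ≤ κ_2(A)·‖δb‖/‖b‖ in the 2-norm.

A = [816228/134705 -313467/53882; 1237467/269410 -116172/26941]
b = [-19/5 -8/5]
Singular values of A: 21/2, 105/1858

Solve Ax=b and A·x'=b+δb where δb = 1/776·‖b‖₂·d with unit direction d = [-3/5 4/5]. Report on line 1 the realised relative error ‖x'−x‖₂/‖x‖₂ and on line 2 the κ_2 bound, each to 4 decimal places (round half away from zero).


σ_max = 21/2, σ_min = 105/1858
condition number: (21/2) ÷ (105/1858) = 185.8000
bound on ‖Δx‖/‖x‖: κ·ε = 185.8000·1/776 = 0.2394
solve Ax = b  →  x = [11.9278 13.0765]
2-norm of b is 4.1231; of x, 17.6993
re-solving with b+δb shifts x by Δx of norm 0.0940
dividing the unrounded norms, ‖Δx‖/‖x‖ = 0.0053
realised/bound (from unrounded values) ≈ 0.0222

0.0053
0.2394


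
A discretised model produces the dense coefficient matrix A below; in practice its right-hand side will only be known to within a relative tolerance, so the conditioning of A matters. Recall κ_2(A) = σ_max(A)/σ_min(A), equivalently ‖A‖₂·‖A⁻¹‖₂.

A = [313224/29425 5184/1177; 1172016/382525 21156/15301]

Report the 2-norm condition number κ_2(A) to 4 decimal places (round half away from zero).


117.7000

AᵀA = [28726542144/234120601 11968378560/234120601; 11968378560/234120601 4989258000/234120601]; tr = 199501776/1385329, det = 2073600/1385329
λ_max, λ_min = (199501776/1385329 ± √39789468154296576/1919136438241)/2 = 144, 14400/1385329
κ = σ_max/σ_min = 12/(120/1177) = 117.7000


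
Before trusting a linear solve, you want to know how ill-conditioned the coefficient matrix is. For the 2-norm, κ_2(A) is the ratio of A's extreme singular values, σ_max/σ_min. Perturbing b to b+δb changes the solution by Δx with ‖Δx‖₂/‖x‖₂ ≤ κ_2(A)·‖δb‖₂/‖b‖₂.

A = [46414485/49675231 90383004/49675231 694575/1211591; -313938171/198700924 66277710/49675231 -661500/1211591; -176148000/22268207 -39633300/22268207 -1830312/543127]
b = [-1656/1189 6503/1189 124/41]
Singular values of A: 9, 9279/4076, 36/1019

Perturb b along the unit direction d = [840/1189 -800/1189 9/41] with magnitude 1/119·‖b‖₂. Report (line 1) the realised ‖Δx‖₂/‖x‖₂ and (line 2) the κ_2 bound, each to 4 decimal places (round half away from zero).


0.0135
2.1408

largest singular value 9, smallest 36/1019
κ_2(A) = 9 / (36/1019) = 254.7500
worst-case relative error ≤ 254.7500 × 1/119 = 2.1408
solve Ax = b  →  x = [41.7954 10.7547 -104.6838]
‖b‖₂ = 6.4031 and ‖x‖₂ = 113.2308
re-solving with b+δb shifts x by Δx of norm 1.5231
relative error = 0.0135
tightness: 0.0135 against a bound of 2.1408 (unrounded ratio ≈ 0.0063)


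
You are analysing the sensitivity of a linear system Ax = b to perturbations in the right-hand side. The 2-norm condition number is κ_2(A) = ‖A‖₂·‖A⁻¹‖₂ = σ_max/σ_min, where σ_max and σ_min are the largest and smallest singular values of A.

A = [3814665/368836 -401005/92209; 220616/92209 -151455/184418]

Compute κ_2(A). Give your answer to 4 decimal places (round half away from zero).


M = AᵀA = [701524357/6225232 -73057545/1556308; -73057545/1556308 30483625/1556308]. tr(M)=63342989/478864, det(M)=6996025/1915456
eigenvalues of AᵀA: λ = (tr ± √(tr²−4·det))/2 = 529/4, 13225/478864
so κ_2 = √((529/4) / (13225/478864)) = 69.2000

69.2000


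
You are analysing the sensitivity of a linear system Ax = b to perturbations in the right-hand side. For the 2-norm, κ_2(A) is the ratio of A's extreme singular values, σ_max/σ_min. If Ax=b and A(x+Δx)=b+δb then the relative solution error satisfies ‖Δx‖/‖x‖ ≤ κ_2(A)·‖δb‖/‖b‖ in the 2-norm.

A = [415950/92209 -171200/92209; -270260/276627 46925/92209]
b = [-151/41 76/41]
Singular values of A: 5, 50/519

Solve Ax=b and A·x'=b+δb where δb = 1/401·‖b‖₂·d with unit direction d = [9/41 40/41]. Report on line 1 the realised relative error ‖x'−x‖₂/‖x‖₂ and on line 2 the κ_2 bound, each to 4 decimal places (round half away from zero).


from the listed singular values, σ₁ = 5, σ_n = 50/519
κ = σ_max/σ_min = 5/(50/519) = 51.9000
worst-case relative error ≤ 51.9000 × 1/401 = 0.1294
solve Ax = b  →  x = [3.2538 9.8892]
‖b‖ = 4.1231, ‖x‖ = 10.4108
Δx = A⁻¹·δb where δb = 1/401·4.1231·d; ‖Δx‖ = 0.1067
relative error = 0.0103
so the bound overstates the realised error by a factor of ≈ 12.6249 (computed from the unrounded values)

0.0103
0.1294


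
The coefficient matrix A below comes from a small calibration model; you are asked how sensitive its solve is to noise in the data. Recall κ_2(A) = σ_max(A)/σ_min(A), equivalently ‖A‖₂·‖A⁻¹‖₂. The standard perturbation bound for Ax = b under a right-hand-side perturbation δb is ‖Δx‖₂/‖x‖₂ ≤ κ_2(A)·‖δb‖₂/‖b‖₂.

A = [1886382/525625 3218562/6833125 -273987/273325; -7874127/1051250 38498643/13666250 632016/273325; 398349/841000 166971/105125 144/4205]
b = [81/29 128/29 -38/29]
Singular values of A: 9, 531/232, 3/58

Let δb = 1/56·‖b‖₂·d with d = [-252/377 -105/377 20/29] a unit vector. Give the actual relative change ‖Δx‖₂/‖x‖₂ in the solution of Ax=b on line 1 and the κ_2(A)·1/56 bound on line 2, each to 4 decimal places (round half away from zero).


0.0240
3.1071

from the listed singular values, σ₁ = 9, σ_n = 3/58
condition number: 9 ÷ (3/58) = 174.0000
perturbation bound = 174.0000·1/56 = 3.1071
solve Ax = b  →  x = [-20.8497 6.9914 -74.1467]
‖b‖₂ = 5.3852 and ‖x‖₂ = 77.3390
with δb = [-0.0643 -0.0268 0.0663], A·Δx = δb → ‖Δx‖ = 1.8592
relative error = 0.0240
so the bound overstates the realised error by a factor of ≈ 129.2534 (computed from the unrounded values)


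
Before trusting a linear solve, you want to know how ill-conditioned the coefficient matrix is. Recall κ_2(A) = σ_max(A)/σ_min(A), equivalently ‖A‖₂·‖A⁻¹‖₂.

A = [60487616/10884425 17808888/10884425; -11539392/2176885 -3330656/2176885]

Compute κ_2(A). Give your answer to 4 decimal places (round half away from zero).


AᵀA = [8308788207616/140868855625 2423377893888/140868855625; 2423377893888/140868855625 706882552384/140868855625]; tr = 14425073216/225390169, det = 6553600/225390169
solving λ² − 14425073216/225390169·λ + 6553600/225390169 = 0 gives λ = 64, 102400/225390169
σ_max=√64=8, σ_min=√(102400/225390169)=(320/15013) → κ = 375.3250

375.3250


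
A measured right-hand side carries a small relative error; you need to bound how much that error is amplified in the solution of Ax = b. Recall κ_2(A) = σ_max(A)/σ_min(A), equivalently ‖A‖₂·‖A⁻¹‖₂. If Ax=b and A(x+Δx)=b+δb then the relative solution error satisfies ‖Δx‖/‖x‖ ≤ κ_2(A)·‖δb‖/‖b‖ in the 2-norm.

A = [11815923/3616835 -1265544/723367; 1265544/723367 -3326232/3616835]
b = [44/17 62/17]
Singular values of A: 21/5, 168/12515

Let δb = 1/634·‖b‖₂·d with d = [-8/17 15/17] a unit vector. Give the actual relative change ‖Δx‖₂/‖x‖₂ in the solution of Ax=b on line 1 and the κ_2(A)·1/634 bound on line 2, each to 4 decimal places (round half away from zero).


0.0035
0.4935

σ_max = 21/5, σ_min = 168/12515
κ_2(A) = (21/5) / (168/12515) = 312.8750
bound on ‖Δx‖/‖x‖: κ·ε = 312.8750·1/634 = 0.4935
solve Ax = b  →  x = [70.9524 131.0119]
‖b‖₂ = 4.4721 and ‖x‖₂ = 148.9911
with δb = [-0.0033 0.0062], A·Δx = δb → ‖Δx‖ = 0.5255
realised ‖Δx‖/‖x‖ = 0.0035
so the bound overstates the realised error by a factor of ≈ 139.9248 (computed from the unrounded values)


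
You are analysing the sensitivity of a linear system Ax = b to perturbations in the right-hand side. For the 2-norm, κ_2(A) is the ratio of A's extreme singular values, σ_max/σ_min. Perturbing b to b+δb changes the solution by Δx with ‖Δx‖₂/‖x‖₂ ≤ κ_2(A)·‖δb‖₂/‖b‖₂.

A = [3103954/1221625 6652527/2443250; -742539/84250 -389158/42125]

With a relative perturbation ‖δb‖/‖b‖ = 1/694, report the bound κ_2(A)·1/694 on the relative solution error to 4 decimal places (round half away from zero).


form AᵀA = [803576617249/9551152900 42186991392/477557645; 42186991392/477557645 885941695681/9551152900] with trace 200893973/1135690 and determinant 312900721/1135690000
eigenvalues of AᵀA: λ = (tr ± √(tr²−4·det))/2 = 17689/100, 17689/11356900
σ_max=√(17689/100)=(133/10), σ_min=√(17689/11356900)=(133/3370) → κ = 337.0000
worst-case relative error ≤ 337.0000 × 1/694 = 0.4856

0.4856


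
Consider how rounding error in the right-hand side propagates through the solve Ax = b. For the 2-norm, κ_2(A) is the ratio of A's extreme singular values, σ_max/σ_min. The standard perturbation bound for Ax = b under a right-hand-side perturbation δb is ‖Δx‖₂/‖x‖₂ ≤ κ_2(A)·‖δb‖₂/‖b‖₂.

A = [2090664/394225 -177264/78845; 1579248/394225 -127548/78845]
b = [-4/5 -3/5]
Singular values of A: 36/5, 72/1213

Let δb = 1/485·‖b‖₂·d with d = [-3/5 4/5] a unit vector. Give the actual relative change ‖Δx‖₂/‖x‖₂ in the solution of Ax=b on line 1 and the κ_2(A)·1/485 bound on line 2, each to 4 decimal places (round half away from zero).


largest singular value 36/5, smallest 72/1213
condition number: (36/5) ÷ (72/1213) = 121.3000
worst-case relative error ≤ 121.3000 × 1/485 = 0.2501
solve Ax = b  →  x = [-0.1282 0.0534]
‖b‖ = 1.0000, ‖x‖ = 0.1389
δb = ε·‖b‖·d = [-0.0012 0.0016]; solving A·Δx = δb gives ‖Δx‖ = 0.0347
dividing the unrounded norms, ‖Δx‖/‖x‖ = 0.2501
tightness: 0.2501 against a bound of 0.2501; the bound is attained (ratio 1)

0.2501
0.2501


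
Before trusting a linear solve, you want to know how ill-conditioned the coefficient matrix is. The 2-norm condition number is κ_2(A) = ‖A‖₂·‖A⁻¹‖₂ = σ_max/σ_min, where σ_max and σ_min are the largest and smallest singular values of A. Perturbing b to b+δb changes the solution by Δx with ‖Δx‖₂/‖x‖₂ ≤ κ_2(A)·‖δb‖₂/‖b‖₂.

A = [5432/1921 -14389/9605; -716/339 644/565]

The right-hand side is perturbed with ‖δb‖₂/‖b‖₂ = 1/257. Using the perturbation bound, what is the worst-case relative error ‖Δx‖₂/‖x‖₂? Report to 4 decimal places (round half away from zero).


1.0553

AᵀA = [413717200/33212169 -73548440/11070723; -73548440/11070723 13076081/3690241]; tr = 1838761/114921, det = 400/114921
solving λ² − 1838761/114921·λ + 400/114921 = 0 gives λ = 16, 25/114921
κ = σ_max/σ_min = 4/(5/339) = 271.2000
bound on ‖Δx‖/‖x‖: κ·ε = 271.2000·1/257 = 1.0553


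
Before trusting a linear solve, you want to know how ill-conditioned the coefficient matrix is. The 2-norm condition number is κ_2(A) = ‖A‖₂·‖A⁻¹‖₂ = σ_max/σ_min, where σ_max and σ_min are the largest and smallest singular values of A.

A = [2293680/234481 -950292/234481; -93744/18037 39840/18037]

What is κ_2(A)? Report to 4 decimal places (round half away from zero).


form AᵀA = [23343008256/190246849 -9726091200/190246849; -9726091200/190246849 4052927376/190246849] with trace 162106128/1125721 and determinant 331776/1125721
char-poly roots: 144 and 2304/1125721
κ_2(A) = √(λ_max/λ_min) = √(144 / (2304/1125721)) = 265.2500

265.2500


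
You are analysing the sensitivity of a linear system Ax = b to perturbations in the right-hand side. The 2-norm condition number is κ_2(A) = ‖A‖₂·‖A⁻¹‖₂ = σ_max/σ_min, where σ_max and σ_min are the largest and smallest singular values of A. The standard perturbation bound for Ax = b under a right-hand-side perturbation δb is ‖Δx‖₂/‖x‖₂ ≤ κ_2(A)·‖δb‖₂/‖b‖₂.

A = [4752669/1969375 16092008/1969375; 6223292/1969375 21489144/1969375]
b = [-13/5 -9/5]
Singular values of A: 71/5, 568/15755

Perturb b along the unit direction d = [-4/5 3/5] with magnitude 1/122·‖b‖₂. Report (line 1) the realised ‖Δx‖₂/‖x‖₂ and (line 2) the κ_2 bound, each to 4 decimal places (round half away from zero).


0.0259
3.2285

from the listed singular values, σ₁ = 71/5, σ_n = 568/15755
κ_2(A) = (71/5) / (568/15755) = 393.8750
κ_2(A)·‖δb‖/‖b‖ = 3.2285
solve Ax = b  →  x = [-26.6873 7.5637]
2-norm of b is 3.1623; of x, 27.7385
re-solving with b+δb shifts x by Δx of norm 0.7190
realised ‖Δx‖/‖x‖ = 0.0259
so the bound overstates the realised error by a factor of ≈ 124.5578 (computed from the unrounded values)


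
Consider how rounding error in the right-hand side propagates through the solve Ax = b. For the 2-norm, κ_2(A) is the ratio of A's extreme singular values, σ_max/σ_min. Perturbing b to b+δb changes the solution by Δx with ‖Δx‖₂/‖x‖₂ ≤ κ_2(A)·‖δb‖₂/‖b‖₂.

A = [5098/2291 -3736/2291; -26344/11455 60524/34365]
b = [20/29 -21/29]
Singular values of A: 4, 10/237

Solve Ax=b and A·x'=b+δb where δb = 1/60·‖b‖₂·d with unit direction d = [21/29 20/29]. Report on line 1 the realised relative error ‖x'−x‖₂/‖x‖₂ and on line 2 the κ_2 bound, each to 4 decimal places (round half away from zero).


1.5800
1.5800

σ_max = 4, σ_min = 10/237
κ_2(A) = 4 / (10/237) = 94.8000
worst-case relative error ≤ 94.8000 × 1/60 = 1.5800
solve Ax = b  →  x = [0.2000 -0.1500]
‖b‖₂ = 1.0000 and ‖x‖₂ = 0.2500
δb = ε·‖b‖·d = [0.0121 0.0115]; solving A·Δx = δb gives ‖Δx‖ = 0.3950
dividing the unrounded norms, ‖Δx‖/‖x‖ = 1.5800
so the bound is sharp here: realised error equals the bound


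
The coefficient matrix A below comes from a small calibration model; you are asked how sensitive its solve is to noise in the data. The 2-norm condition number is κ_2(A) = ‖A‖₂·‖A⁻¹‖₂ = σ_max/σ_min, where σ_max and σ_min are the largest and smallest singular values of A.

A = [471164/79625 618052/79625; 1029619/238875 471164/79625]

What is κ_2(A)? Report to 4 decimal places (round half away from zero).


M = AᵀA = [122322996769/2282450625 54349238564/760816875; 54349238564/760816875 24159351584/253605625]. tr(M)=13590286441/91298025, det(M)=221533456/91298025
eigenvalues of AᵀA: λ = (tr ± √(tr²−4·det))/2 = 3721/25, 59536/3651921
κ = σ_max/σ_min = (61/5)/(244/1911) = 95.5500

95.5500


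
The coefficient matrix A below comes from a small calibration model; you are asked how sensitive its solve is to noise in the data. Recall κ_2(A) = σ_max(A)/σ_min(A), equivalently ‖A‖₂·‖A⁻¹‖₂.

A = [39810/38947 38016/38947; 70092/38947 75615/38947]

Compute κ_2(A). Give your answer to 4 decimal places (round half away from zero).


39.5000

M = AᵀA = [22483476/5248681 23575860/5248681; 23575860/5248681 24784929/5248681]. tr(M)=56205/6241, det(M)=324/6241
eigenvalues of AᵀA: λ = (tr ± √(tr²−4·det))/2 = 9, 36/6241
σ_max=√9=3, σ_min=√(36/6241)=(6/79) → κ = 39.5000


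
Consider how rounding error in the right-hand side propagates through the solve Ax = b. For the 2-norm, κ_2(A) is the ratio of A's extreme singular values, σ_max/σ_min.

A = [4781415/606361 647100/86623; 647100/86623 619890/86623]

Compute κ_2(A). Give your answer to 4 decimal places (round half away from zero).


360.5000

AᵀA = [51581583225/437186281 7017799500/62455183; 7017799500/62455183 954818100/8922169]; tr = 116965125/519841, det = 202500/519841
λ_max, λ_min = (116965125/519841 ± √13680419395055625/270234665281)/2 = 225, 900/519841
so κ_2 = √(225 / (900/519841)) = 360.5000


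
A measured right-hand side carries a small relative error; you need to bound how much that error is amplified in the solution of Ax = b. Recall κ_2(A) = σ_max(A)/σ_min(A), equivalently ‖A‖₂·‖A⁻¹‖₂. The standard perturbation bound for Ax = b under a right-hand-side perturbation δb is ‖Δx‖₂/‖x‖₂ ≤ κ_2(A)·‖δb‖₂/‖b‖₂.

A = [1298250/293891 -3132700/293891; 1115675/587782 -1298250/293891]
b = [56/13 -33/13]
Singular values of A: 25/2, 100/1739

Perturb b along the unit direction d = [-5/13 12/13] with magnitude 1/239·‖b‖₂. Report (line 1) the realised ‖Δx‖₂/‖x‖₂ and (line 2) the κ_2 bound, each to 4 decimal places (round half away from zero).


0.0052
0.9095

σ_max = 25/2, σ_min = 100/1739
condition number: (25/2) ÷ (100/1739) = 217.3750
κ_2(A)·‖δb‖/‖b‖ = 0.9095
solve Ax = b  →  x = [-64.1169 -26.9754]
‖b‖₂ = 5.0000 and ‖x‖₂ = 69.5604
re-solving with b+δb shifts x by Δx of norm 0.3638
dividing the unrounded norms, ‖Δx‖/‖x‖ = 0.0052
so the bound overstates the realised error by a factor of ≈ 173.9010 (computed from the unrounded values)


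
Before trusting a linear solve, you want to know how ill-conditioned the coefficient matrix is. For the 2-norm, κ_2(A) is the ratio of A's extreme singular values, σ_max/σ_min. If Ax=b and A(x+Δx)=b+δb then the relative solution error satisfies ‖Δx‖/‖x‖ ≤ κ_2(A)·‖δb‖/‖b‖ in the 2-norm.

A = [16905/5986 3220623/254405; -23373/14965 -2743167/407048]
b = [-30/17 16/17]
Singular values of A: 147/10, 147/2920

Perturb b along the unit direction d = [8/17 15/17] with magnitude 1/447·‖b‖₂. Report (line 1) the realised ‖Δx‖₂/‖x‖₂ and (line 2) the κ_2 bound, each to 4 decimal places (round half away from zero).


0.6532
0.6532

σ_max = 147/10, σ_min = 147/2920
κ = σ_max/σ_min = (147/10)/(147/2920) = 292.0000
worst-case relative error ≤ 292.0000 × 1/447 = 0.6532
solve Ax = b  →  x = [-0.0299 -0.1327]
‖b‖ = 2.0000, ‖x‖ = 0.1361
Δx = A⁻¹·δb where δb = 1/447·2.0000·d; ‖Δx‖ = 0.0889
realised ‖Δx‖/‖x‖ = 0.6532
so the bound is sharp here: realised error equals the bound


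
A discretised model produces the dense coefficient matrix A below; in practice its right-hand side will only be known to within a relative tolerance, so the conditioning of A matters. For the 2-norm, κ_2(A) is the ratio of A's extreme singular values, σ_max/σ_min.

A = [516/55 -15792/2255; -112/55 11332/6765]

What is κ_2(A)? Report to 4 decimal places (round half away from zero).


M = AᵀA = [11152/121 -25088/363; -25088/363 56464/1089]. tr(M)=156832/1089, det(M)=256/121
λ_max, λ_min = (156832/1089 ± √24586240000/1185921)/2 = 144, 16/1089
κ_2(A) = √(λ_max/λ_min) = √(144 / (16/1089)) = 99.0000

99.0000


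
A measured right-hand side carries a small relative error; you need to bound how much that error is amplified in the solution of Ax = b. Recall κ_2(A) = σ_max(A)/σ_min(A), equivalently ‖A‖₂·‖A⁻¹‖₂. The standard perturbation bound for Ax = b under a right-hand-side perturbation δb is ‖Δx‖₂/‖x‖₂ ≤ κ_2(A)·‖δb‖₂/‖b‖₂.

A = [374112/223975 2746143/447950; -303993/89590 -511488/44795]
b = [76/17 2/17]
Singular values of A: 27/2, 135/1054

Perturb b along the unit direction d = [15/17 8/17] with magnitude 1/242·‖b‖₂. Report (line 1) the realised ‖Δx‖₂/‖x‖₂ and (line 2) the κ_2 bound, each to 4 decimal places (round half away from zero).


largest singular value 27/2, smallest 135/1054
κ = σ_max/σ_min = (27/2)/(135/1054) = 105.4000
worst-case relative error ≤ 105.4000 × 1/242 = 0.4355
solve Ax = b  →  x = [-29.9390 8.8865]
‖b‖ = 4.4721, ‖x‖ = 31.2300
re-solving with b+δb shifts x by Δx of norm 0.1443
relative error = 0.0046
tightness: 0.0046 against a bound of 0.4355 (unrounded ratio ≈ 0.0106)

0.0046
0.4355


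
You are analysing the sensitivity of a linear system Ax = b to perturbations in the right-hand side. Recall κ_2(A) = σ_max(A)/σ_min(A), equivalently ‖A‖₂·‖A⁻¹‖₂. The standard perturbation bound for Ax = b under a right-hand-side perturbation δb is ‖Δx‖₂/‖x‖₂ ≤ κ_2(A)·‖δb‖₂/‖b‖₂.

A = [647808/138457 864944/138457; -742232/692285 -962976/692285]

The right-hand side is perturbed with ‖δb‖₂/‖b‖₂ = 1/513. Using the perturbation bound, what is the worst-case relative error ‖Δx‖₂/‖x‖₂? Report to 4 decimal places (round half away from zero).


AᵀA = [6568880704/285103225 8758294272/285103225; 8758294272/285103225 11677885696/285103225]; tr = 729870656/11404129, det = 409600/11404129
solving λ² − 729870656/11404129·λ + 409600/11404129 = 0 gives λ = 64, 6400/11404129
σ_max=√64=8, σ_min=√(6400/11404129)=(80/3377) → κ = 337.7000
perturbation bound = 337.7000·1/513 = 0.6583

0.6583


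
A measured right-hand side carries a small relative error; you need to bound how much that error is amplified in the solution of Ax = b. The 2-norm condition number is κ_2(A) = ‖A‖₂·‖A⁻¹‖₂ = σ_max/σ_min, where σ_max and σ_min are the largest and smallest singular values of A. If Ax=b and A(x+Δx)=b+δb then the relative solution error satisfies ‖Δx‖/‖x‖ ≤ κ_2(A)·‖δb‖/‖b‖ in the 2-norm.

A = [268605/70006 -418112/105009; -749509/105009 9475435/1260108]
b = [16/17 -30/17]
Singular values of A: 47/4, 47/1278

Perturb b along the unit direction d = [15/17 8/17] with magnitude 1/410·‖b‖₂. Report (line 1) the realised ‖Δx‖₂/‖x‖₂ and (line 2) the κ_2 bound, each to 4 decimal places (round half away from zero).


0.7793
0.7793

from the listed singular values, σ₁ = 47/4, σ_n = 47/1278
κ = σ_max/σ_min = (47/4)/(47/1278) = 319.5000
worst-case relative error ≤ 319.5000 × 1/410 = 0.7793
solve Ax = b  →  x = [0.1174 -0.1233]
‖b‖₂ = 2.0000 and ‖x‖₂ = 0.1702
Δx = A⁻¹·δb where δb = 1/410·2.0000·d; ‖Δx‖ = 0.1326
dividing the unrounded norms, ‖Δx‖/‖x‖ = 0.7793
realised/bound = 1 exactly: the bound is attained for this b and d


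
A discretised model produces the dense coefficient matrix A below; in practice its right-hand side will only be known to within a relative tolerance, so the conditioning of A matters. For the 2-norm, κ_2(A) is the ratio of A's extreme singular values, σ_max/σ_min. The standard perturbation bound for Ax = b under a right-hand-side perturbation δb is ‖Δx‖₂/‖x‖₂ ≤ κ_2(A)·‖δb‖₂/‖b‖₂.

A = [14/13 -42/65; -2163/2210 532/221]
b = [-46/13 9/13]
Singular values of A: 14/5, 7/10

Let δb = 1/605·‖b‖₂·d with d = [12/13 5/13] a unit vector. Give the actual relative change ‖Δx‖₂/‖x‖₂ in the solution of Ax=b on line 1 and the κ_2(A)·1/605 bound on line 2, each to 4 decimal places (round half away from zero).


from the listed singular values, σ₁ = 14/5, σ_n = 7/10
κ = σ_max/σ_min = (14/5)/(7/10) = 4.0000
worst-case relative error ≤ 4.0000 × 1/605 = 0.0066
solve Ax = b  →  x = [-4.1176 -1.3866]
‖b‖₂ = 3.6056 and ‖x‖₂ = 4.3448
re-solving with b+δb shifts x by Δx of norm 0.0085
realised ‖Δx‖/‖x‖ = 0.0020
realised/bound (from unrounded values) ≈ 0.2964

0.0020
0.0066


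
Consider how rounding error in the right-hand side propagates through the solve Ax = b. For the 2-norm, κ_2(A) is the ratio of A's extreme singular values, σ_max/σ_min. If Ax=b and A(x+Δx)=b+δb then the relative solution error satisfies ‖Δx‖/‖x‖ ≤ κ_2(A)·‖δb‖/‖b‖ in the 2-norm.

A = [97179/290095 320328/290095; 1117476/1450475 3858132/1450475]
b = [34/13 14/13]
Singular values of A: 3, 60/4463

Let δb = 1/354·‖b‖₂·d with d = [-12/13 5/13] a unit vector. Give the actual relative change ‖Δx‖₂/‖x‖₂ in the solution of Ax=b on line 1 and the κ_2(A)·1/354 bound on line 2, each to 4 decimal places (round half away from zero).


0.0040
0.6304

σ_max = 3, σ_min = 60/4463
κ_2(A) = 3 / (60/4463) = 223.1500
perturbation bound = 223.1500·1/354 = 0.6304
solve Ax = b  →  x = [143.0027 -41.0147]
2-norm of b is 2.8284; of x, 148.7682
re-solving with b+δb shifts x by Δx of norm 0.5943
realised ‖Δx‖/‖x‖ = 0.0040
realised/bound (from unrounded values) ≈ 0.0063


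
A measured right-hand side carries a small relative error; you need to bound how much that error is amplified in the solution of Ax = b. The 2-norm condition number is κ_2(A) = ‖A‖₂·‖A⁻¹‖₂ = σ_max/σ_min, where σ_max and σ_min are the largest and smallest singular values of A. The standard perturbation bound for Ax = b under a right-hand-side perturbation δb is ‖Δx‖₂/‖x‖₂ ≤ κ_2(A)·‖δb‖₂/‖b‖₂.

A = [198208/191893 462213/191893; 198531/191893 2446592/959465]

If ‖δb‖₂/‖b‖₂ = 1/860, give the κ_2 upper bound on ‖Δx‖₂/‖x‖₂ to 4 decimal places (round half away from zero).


AᵀA = [93580225/43784689 1122230592/218923445; 1122230592/218923445 13468292329/1094617225]; tr = 93537266/6477025, det = 130321/6477025
eigenvalues of AᵀA: λ = (tr ± √(tr²−4·det))/2 = 361/25, 361/259081
κ = σ_max/σ_min = (19/5)/(19/509) = 101.8000
κ_2(A)·‖δb‖/‖b‖ = 0.1184

0.1184


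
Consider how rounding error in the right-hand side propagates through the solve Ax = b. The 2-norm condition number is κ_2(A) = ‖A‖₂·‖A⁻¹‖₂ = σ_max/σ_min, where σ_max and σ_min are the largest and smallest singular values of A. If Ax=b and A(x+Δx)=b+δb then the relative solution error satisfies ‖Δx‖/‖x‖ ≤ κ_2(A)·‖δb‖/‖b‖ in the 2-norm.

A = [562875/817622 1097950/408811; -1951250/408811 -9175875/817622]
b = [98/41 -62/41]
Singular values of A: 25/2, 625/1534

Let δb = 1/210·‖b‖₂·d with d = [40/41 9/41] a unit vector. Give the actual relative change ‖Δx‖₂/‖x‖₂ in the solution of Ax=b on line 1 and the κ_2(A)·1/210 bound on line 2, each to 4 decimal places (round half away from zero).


0.0067
0.1461

largest singular value 25/2, smallest 625/1534
κ = σ_max/σ_min = (25/2)/(625/1534) = 30.6800
worst-case relative error ≤ 30.6800 × 1/210 = 0.1461
solve Ax = b  →  x = [-4.4697 2.0357]
‖b‖ = 2.8284, ‖x‖ = 4.9114
re-solving with b+δb shifts x by Δx of norm 0.0331
relative error = 0.0067
tightness: 0.0067 against a bound of 0.1461 (unrounded ratio ≈ 0.0461)


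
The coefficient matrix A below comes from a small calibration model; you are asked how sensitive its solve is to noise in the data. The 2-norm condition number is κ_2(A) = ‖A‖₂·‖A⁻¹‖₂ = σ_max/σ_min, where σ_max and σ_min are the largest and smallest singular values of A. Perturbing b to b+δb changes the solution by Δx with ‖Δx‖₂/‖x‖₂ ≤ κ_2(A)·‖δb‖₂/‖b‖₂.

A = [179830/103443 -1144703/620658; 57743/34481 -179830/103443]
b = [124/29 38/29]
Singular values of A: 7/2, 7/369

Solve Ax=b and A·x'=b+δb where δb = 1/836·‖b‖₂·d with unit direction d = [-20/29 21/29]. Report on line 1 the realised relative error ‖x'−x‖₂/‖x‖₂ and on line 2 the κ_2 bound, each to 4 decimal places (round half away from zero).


0.0027
0.2207

largest singular value 7/2, smallest 7/369
κ_2(A) = (7/2) / (7/369) = 184.5000
perturbation bound = 184.5000·1/836 = 0.2207
solve Ax = b  →  x = [-75.5567 -73.5369]
‖b‖ = 4.4721, ‖x‖ = 105.4348
re-solving with b+δb shifts x by Δx of norm 0.2820
dividing the unrounded norms, ‖Δx‖/‖x‖ = 0.0027
realised/bound (from unrounded values) ≈ 0.0121


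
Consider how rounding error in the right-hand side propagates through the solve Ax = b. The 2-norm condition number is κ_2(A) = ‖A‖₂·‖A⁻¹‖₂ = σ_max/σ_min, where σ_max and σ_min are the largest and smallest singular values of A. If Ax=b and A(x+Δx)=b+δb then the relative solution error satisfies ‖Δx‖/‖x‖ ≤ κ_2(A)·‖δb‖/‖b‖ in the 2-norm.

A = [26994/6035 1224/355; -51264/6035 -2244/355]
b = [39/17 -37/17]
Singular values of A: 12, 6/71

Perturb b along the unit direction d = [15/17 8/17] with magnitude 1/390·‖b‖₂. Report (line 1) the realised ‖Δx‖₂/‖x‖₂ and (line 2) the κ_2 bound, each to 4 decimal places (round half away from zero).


0.0081
0.3641

σ_max = 12, σ_min = 6/71
κ = σ_max/σ_min = 12/(6/71) = 142.0000
κ_2(A)·‖δb‖/‖b‖ = 0.3641
solve Ax = b  →  x = [-6.9000 9.6167]
2-norm of b is 3.1623; of x, 11.8360
with δb = [0.0072 0.0038], A·Δx = δb → ‖Δx‖ = 0.0959
dividing the unrounded norms, ‖Δx‖/‖x‖ = 0.0081
so the bound overstates the realised error by a factor of ≈ 44.9144 (computed from the unrounded values)


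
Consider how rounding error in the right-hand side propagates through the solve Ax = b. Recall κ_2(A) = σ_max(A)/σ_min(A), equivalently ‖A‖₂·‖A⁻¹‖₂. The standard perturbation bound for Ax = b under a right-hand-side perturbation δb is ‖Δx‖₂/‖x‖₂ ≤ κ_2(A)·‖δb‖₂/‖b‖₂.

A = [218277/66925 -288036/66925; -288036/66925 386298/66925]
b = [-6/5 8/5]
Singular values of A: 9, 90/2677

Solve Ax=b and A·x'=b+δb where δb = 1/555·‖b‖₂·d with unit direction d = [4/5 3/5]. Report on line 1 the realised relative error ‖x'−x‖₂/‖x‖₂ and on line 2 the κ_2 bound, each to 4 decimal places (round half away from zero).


0.4823
0.4823

from the listed singular values, σ₁ = 9, σ_n = 90/2677
condition number: 9 ÷ (90/2677) = 267.7000
worst-case relative error ≤ 267.7000 × 1/555 = 0.4823
solve Ax = b  →  x = [-0.1333 0.1778]
‖b‖ = 2.0000, ‖x‖ = 0.2222
Δx = A⁻¹·δb where δb = 1/555·2.0000·d; ‖Δx‖ = 0.1072
relative error = 0.4823
tightness: 0.4823 against a bound of 0.4823; the bound is attained (ratio 1)


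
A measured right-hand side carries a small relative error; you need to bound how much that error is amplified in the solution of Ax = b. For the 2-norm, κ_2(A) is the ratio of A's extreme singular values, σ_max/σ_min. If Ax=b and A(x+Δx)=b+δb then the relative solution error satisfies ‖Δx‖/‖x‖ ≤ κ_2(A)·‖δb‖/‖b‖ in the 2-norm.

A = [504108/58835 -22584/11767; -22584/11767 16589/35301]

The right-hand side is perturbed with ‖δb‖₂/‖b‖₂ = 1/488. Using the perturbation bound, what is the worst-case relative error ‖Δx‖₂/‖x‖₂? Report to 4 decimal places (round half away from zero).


0.4841

AᵀA = [158760144/2059225 -7144072/411845; -7144072/411845 2894425/741321]; tr = 893041/11025, det = 144/1225
solving λ² − 893041/11025·λ + 144/1225 = 0 gives λ = 81, 16/11025
so κ_2 = √(81 / (16/11025)) = 236.2500
bound on ‖Δx‖/‖x‖: κ·ε = 236.2500·1/488 = 0.4841


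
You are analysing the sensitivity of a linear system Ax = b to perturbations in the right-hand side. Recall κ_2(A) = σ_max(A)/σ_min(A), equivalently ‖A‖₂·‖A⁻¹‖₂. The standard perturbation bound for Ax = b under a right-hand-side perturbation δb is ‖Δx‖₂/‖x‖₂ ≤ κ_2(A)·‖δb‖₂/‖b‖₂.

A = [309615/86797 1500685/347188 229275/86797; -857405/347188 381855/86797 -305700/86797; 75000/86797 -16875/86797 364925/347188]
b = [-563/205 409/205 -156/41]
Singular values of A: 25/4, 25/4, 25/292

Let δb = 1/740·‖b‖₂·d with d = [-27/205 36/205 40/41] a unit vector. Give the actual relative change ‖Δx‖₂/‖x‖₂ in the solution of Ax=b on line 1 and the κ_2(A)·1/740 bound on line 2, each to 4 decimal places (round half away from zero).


from the listed singular values, σ₁ = 25/4, σ_n = 25/292
κ = σ_max/σ_min = (25/4)/(25/292) = 73.0000
bound on ‖Δx‖/‖x‖: κ·ε = 73.0000·1/740 = 0.0986
solve Ax = b  →  x = [24.2892 -5.6291 -24.6290]
‖b‖₂ = 5.0990 and ‖x‖₂ = 35.0462
re-solving with b+δb shifts x by Δx of norm 0.0805
relative error = 0.0023
tightness: 0.0023 against a bound of 0.0986 (unrounded ratio ≈ 0.0233)

0.0023
0.0986
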